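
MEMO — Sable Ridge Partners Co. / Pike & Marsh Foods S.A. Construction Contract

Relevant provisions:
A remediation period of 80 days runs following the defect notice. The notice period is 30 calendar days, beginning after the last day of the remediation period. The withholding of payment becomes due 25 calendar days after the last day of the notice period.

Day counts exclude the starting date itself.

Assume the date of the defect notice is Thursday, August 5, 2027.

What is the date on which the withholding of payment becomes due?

The last day of the remediation period: 80 calendar days after August 5, 2027 is October 24, 2027.
The last day of the notice period: October 24, 2027 + 30 days = November 23, 2027.
The date on which the withholding of payment becomes due: November 23, 2027 + 25 days = December 18, 2027.

December 18, 2027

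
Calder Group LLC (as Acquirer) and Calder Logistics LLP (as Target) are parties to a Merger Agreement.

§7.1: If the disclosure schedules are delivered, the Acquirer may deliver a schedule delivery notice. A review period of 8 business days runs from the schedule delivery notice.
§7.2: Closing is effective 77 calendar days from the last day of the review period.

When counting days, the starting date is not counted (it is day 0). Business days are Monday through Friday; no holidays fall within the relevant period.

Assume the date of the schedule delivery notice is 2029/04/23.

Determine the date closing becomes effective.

The last day of the review period: 8 business days after Monday, 2029/04/23, skipping weekends — Apr 24, Apr 25, Apr 26, Apr 27, Apr 30, May 1, May 2, May 3 — lands on Thursday, 2029/05/03.
The date closing becomes effective: 2029/05/03 + 77 days = 2029/07/19.

2029/07/19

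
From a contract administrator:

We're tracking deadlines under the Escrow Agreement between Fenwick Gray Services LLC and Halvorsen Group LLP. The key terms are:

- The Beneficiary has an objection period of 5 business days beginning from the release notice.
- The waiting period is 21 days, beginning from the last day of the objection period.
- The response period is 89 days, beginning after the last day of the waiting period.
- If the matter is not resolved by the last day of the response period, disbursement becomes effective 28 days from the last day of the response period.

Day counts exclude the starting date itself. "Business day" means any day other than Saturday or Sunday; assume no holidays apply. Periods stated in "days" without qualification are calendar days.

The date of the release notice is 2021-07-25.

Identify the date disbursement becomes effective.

2021-12-15

The last day of the objection period: 5 business days after Sunday, 2021-07-25, skipping weekends — Jul 26, Jul 27, Jul 28, Jul 29, Jul 30 — lands on Friday, 2021-07-30.
Adding 21 calendar days to 2021-07-30 gives 2021-08-20, which is the last day of the waiting period.
The last day of the response period: 89 calendar days after 2021-08-20 is 2021-11-17.
The date disbursement becomes effective: 28 calendar days after 2021-11-17 is 2021-12-15.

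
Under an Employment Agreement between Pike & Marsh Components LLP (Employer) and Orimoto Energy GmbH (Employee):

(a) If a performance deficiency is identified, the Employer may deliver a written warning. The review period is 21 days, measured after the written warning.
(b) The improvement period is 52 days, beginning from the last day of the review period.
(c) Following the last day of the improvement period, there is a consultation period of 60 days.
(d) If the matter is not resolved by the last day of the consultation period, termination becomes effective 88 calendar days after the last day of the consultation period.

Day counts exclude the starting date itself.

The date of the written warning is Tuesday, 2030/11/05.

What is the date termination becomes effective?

Adding 21 calendar days to 2030/11/05 gives 2030/11/26, which is the last day of the review period.
The last day of the improvement period: 2030/11/26 + 52 days = 2031/01/17.
The last day of the consultation period: 2031/01/17 + 60 days = 2031/03/18.
The date termination becomes effective: 2031/03/18 + 88 days = 2031/06/14.

2031/06/14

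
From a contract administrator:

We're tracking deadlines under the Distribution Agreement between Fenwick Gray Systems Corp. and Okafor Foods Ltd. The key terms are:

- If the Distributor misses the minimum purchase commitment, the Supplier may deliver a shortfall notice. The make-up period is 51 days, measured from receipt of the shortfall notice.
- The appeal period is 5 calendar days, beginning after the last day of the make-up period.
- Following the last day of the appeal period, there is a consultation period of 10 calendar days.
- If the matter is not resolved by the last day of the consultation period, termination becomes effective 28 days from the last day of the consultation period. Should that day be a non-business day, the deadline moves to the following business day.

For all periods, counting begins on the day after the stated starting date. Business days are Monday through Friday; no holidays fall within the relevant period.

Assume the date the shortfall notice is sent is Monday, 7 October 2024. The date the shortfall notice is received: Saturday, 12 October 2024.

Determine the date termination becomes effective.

Adding 51 calendar days to 12 October 2024 gives 2 December 2024, which is the last day of the make-up period.
The last day of the appeal period: 5 calendar days after 2 December 2024 is 7 December 2024.
The last day of the consultation period: 10 calendar days after 7 December 2024 is 17 December 2024.
Adding 28 calendar days to 17 December 2024 gives 14 January 2025, which is the date termination becomes effective. 14 January 2025 is a Tuesday, so no roll-forward applies.

14 January 2025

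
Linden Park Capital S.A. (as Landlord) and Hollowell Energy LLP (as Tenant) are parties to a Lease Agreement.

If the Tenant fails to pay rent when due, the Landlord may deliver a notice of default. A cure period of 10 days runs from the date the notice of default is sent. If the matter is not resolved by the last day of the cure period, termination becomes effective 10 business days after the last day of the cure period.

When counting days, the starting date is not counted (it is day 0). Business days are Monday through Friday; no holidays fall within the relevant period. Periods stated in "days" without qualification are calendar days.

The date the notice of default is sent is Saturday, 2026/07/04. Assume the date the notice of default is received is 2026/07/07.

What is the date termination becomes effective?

The last day of the cure period: 2026/07/04 + 10 days = 2026/07/14.
The date termination becomes effective: counting 10 business days from Tuesday, 2026/07/14 (Jul 15, Jul 16, Jul 17, Jul 20, Jul 21, Jul 22, Jul 23, Jul 24, Jul 27, Jul 28, skipping weekends) reaches Tuesday, 2026/07/28.

2026/07/28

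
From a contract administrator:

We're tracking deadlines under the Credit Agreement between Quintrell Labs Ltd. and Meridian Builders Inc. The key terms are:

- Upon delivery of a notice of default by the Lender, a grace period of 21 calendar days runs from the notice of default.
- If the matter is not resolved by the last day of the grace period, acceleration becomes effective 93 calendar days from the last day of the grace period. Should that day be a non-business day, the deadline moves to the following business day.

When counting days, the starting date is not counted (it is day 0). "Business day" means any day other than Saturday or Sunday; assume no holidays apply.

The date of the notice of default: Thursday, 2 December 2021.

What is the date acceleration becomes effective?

28 March 2022

The last day of the grace period: 21 calendar days after 2 December 2021 is 23 December 2021.
The date acceleration becomes effective: 93 calendar days after 23 December 2021 is 26 March 2022. That falls on a Saturday, so it rolls to the next business day, Monday, 28 March 2022.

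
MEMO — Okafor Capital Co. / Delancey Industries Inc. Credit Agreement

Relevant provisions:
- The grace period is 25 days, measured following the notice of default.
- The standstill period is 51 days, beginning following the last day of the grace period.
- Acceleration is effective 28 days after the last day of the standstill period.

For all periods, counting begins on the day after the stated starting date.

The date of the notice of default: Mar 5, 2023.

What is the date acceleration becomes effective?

Jun 17, 2023

Adding 25 calendar days to Mar 5, 2023 gives Mar 30, 2023, which is the last day of the grace period.
The last day of the standstill period: Mar 30, 2023 + 51 days = May 20, 2023.
Adding 28 calendar days to May 20, 2023 gives Jun 17, 2023, which is the date acceleration becomes effective.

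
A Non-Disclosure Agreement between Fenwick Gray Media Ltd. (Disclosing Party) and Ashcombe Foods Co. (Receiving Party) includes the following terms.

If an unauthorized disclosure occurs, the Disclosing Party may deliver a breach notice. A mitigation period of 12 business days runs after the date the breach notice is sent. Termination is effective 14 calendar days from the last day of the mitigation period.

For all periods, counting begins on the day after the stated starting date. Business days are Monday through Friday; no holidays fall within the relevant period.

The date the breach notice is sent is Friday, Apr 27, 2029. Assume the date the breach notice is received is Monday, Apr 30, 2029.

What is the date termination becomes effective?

May 29, 2029

From Friday, Apr 27, 2029, 12 business days (Apr 30, May 1, May 2, May 3, …, May 11, May 14, May 15, skipping weekends) brings us to Tuesday, May 15, 2029, which is the last day of the mitigation period.
Adding 14 calendar days to May 15, 2029 gives May 29, 2029, which is the date termination becomes effective.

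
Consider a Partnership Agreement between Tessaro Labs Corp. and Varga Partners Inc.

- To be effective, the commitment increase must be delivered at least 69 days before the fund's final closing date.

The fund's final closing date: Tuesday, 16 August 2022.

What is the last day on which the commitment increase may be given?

8 June 2022

16 August 2022 minus 69 days is 8 June 2022.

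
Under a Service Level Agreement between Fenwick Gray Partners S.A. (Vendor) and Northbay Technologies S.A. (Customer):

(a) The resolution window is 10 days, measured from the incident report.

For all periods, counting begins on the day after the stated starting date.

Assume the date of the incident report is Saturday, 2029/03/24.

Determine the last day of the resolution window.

The last day of the resolution window: 2029/03/24 + 10 days = 2029/04/03.

2029/04/03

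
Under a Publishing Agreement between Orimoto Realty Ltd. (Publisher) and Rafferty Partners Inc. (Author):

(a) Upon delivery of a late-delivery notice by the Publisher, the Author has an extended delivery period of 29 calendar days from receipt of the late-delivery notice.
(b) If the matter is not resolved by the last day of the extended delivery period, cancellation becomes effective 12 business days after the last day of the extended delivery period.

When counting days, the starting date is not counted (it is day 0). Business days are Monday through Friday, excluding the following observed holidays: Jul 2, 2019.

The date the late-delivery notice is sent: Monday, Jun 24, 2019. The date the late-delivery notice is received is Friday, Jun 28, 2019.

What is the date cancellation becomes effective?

Aug 13, 2019

The last day of the extended delivery period: Jun 28, 2019 + 29 days = Jul 27, 2019.
The date cancellation becomes effective: counting 12 business days from Saturday, Jul 27, 2019 (Jul 29, Jul 30, Jul 31, Aug 1, …, Aug 9, Aug 12, Aug 13, skipping weekends) reaches Tuesday, Aug 13, 2019.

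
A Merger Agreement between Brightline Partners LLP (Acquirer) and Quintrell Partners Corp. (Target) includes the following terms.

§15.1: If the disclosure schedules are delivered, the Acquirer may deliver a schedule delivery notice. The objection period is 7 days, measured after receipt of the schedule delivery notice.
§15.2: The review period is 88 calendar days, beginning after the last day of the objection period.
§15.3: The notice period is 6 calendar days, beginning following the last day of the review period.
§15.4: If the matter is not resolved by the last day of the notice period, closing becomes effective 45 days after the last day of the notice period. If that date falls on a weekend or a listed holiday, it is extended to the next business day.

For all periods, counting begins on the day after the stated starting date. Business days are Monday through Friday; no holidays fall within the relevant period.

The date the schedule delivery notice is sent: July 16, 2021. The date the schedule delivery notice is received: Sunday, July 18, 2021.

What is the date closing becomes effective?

December 13, 2021

Adding 7 calendar days to July 18, 2021 gives July 25, 2021, which is the last day of the objection period.
The last day of the review period: July 25, 2021 + 88 days = October 21, 2021.
The last day of the notice period: October 21, 2021 + 6 days = October 27, 2021.
The date closing becomes effective: October 27, 2021 + 45 days = December 11, 2021. That falls on a Saturday, so it rolls to the next business day, Monday, December 13, 2021.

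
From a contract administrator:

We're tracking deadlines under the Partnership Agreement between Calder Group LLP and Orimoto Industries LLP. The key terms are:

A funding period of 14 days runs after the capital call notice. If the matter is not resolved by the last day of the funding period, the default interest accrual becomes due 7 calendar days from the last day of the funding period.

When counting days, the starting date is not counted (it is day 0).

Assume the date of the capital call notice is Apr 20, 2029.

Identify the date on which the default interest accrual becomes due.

Adding 14 calendar days to Apr 20, 2029 gives May 4, 2029, which is the last day of the funding period.
Adding 7 calendar days to May 4, 2029 gives May 11, 2029, which is the date on which the default interest accrual becomes due.

May 11, 2029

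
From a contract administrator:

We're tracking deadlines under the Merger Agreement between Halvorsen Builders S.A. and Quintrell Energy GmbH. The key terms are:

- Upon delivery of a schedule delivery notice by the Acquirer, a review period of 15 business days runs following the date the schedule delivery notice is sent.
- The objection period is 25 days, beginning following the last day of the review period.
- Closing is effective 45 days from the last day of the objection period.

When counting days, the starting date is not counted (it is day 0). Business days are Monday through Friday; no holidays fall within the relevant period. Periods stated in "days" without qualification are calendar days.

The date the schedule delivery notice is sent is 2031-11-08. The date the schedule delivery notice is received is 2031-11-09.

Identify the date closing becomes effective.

The last day of the review period: counting 15 business days from Saturday, 2031-11-08 (Nov 10, Nov 11, Nov 12, Nov 13, …, Nov 26, Nov 27, Nov 28, skipping weekends) reaches Friday, 2031-11-28.
Adding 25 calendar days to 2031-11-28 gives 2031-12-23, which is the last day of the objection period.
Adding 45 calendar days to 2031-12-23 gives 2032-02-06, which is the date closing becomes effective.

2032-02-06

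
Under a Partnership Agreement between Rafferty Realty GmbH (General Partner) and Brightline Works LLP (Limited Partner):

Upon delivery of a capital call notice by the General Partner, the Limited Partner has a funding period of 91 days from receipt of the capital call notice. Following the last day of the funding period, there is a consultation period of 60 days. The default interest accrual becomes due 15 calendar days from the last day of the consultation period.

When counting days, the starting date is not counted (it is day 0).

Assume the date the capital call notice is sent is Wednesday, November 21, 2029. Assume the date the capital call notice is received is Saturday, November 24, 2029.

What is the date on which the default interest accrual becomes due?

The last day of the funding period: 91 calendar days after November 24, 2029 is February 23, 2030.
Adding 60 calendar days to February 23, 2030 gives April 24, 2030, which is the last day of the consultation period.
The date on which the default interest accrual becomes due: April 24, 2030 + 15 days = May 9, 2030.

May 9, 2030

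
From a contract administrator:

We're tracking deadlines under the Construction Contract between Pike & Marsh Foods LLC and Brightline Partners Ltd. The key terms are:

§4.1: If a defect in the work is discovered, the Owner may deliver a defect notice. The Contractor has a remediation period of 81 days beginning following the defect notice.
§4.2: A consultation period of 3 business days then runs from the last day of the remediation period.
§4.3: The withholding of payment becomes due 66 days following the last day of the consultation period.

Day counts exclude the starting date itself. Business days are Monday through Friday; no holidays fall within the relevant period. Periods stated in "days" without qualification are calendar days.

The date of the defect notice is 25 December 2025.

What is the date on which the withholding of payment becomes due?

The last day of the remediation period: 81 calendar days after 25 December 2025 is 16 March 2026.
The last day of the consultation period: 3 business days after Monday, 16 March 2026, skipping weekends — Mar 17, Mar 18, Mar 19 — lands on Thursday, 19 March 2026.
The date on which the withholding of payment becomes due: 19 March 2026 + 66 days = 24 May 2026.

24 May 2026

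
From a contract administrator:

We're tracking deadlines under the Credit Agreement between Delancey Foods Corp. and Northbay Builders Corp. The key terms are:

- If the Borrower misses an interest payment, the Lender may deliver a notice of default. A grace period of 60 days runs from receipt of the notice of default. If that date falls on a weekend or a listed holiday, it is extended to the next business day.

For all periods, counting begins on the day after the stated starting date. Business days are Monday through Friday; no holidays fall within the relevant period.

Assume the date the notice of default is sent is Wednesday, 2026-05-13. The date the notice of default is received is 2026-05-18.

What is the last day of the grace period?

2026-07-17

The last day of the grace period: 60 calendar days after 2026-05-18 is 2026-07-17. 2026-07-17 is a Friday, so no roll-forward applies.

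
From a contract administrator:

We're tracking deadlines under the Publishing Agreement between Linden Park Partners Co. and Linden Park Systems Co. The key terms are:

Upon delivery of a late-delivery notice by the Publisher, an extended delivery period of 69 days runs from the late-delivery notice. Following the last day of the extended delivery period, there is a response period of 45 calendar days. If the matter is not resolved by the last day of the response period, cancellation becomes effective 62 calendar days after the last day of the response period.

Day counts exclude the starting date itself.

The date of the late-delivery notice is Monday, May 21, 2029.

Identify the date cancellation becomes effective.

The last day of the extended delivery period: 69 calendar days after May 21, 2029 is July 29, 2029.
Adding 45 calendar days to July 29, 2029 gives September 12, 2029, which is the last day of the response period.
The date cancellation becomes effective: September 12, 2029 + 62 days = November 13, 2029.

November 13, 2029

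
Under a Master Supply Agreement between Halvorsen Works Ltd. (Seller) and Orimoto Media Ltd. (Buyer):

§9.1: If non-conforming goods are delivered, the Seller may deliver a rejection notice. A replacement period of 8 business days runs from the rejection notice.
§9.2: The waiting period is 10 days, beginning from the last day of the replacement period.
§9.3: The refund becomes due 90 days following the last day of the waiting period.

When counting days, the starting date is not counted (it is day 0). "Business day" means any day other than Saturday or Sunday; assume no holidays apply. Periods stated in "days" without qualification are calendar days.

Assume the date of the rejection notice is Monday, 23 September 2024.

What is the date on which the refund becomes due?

From Monday, 23 September 2024, 8 business days (Sep 24, Sep 25, Sep 26, Sep 27, Sep 30, Oct 1, Oct 2, Oct 3, skipping weekends) brings us to Thursday, 3 October 2024, which is the last day of the replacement period.
Adding 10 calendar days to 3 October 2024 gives 13 October 2024, which is the last day of the waiting period.
The date on which the refund becomes due: 13 October 2024 + 90 days = 11 January 2025.

11 January 2025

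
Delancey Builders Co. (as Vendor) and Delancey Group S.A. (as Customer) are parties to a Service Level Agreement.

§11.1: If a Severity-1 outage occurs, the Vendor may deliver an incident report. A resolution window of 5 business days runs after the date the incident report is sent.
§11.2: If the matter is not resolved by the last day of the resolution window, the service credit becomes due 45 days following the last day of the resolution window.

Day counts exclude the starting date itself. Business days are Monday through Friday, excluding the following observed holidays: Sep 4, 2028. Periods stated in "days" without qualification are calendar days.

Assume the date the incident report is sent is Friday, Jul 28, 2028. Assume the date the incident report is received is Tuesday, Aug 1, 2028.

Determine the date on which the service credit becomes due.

Sep 18, 2028

From Friday, Jul 28, 2028, 5 business days (Jul 31, Aug 1, Aug 2, Aug 3, Aug 4, skipping weekends) brings us to Friday, Aug 4, 2028, which is the last day of the resolution window.
The date on which the service credit becomes due: 45 calendar days after Aug 4, 2028 is Sep 18, 2028.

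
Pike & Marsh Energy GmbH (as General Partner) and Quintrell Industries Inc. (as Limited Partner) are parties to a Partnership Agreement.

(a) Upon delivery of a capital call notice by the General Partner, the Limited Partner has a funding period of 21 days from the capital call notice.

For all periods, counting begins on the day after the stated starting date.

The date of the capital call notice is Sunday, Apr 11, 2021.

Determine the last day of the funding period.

Adding 21 calendar days to Apr 11, 2021 gives May 2, 2021, which is the last day of the funding period.

May 2, 2021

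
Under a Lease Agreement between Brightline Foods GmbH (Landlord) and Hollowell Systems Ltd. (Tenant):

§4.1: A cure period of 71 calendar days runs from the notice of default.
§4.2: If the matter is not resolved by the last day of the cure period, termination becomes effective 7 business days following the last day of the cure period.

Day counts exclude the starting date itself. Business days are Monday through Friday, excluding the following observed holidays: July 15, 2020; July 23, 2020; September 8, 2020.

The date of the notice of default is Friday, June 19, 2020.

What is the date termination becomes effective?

September 9, 2020

The last day of the cure period: June 19, 2020 + 71 days = August 29, 2020.
The date termination becomes effective: counting 7 business days from Saturday, August 29, 2020 (Aug 31, Sep 1, Sep 2, Sep 3, Sep 4, Sep 7, Sep 9, skipping weekends and the listed holiday on Sep 8) reaches Wednesday, September 9, 2020.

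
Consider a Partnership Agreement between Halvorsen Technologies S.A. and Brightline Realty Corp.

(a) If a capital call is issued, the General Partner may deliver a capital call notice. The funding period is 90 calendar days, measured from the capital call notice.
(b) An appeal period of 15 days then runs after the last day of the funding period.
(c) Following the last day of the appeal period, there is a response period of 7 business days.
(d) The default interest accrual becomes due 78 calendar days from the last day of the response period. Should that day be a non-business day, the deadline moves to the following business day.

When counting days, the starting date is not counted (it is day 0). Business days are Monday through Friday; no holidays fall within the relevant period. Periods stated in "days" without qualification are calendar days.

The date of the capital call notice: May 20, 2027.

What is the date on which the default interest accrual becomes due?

Adding 90 calendar days to May 20, 2027 gives August 18, 2027, which is the last day of the funding period.
Adding 15 calendar days to August 18, 2027 gives September 2, 2027, which is the last day of the appeal period.
The last day of the response period: 7 business days after Thursday, September 2, 2027, skipping weekends — Sep 3, Sep 6, Sep 7, Sep 8, Sep 9, Sep 10, Sep 13 — lands on Monday, September 13, 2027.
The date on which the default interest accrual becomes due: 78 calendar days after September 13, 2027 is November 30, 2027. November 30, 2027 is a Tuesday, so no roll-forward applies.

November 30, 2027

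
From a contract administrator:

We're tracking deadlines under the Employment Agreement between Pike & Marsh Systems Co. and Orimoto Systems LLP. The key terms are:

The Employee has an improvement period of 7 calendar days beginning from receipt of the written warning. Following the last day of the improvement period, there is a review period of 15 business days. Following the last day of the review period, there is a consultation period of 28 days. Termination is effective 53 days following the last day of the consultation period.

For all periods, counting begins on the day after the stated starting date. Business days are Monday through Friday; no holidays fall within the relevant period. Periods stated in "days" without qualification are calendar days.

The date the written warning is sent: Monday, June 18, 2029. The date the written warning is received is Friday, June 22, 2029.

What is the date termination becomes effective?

October 9, 2029

The last day of the improvement period: June 22, 2029 + 7 days = June 29, 2029.
The last day of the review period: 15 business days after Friday, June 29, 2029, skipping weekends — Jul 2, Jul 3, Jul 4, Jul 5, …, Jul 18, Jul 19, Jul 20 — lands on Friday, July 20, 2029.
Adding 28 calendar days to July 20, 2029 gives August 17, 2029, which is the last day of the consultation period.
Adding 53 calendar days to August 17, 2029 gives October 9, 2029, which is the date termination becomes effective.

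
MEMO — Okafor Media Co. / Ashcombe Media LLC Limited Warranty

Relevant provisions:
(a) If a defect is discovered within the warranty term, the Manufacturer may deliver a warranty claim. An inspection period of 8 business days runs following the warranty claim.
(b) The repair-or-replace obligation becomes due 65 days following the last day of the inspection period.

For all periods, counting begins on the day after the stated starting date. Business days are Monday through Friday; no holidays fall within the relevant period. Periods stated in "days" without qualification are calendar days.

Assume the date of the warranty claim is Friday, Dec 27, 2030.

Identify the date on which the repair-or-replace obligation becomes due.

Mar 14, 2031

From Friday, Dec 27, 2030, 8 business days (Dec 30, Dec 31, Jan 1, Jan 2, Jan 3, Jan 6, Jan 7, Jan 8, skipping weekends) brings us to Wednesday, Jan 8, 2031, which is the last day of the inspection period.
Adding 65 calendar days to Jan 8, 2031 gives Mar 14, 2031, which is the date on which the repair-or-replace obligation becomes due.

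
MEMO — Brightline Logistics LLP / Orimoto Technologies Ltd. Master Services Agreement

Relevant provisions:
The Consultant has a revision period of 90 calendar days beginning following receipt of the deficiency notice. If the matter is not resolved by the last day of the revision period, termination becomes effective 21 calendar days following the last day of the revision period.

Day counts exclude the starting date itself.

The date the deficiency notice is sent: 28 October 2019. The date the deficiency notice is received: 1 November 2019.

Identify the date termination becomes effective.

20 February 2020

Adding 90 calendar days to 1 November 2019 gives 30 January 2020, which is the last day of the revision period.
The date termination becomes effective: 30 January 2020 + 21 days = 20 February 2020.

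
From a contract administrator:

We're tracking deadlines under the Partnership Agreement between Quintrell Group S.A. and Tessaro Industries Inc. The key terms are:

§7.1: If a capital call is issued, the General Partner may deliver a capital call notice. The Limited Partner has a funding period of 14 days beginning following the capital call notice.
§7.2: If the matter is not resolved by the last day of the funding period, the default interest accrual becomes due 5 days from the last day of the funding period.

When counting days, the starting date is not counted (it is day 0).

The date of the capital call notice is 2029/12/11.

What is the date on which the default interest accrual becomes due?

The last day of the funding period: 14 calendar days after 2029/12/11 is 2029/12/25.
The date on which the default interest accrual becomes due: 2029/12/25 + 5 days = 2029/12/30.

2029/12/30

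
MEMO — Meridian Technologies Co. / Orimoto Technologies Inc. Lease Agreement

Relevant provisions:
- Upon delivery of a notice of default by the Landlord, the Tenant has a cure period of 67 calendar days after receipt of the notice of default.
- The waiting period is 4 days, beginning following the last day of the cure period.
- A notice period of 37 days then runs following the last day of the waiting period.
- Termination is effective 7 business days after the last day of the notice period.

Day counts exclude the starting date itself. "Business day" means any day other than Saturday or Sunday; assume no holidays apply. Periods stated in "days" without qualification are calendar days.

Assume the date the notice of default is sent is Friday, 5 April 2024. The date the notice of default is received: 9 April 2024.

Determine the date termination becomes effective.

Adding 67 calendar days to 9 April 2024 gives 15 June 2024, which is the last day of the cure period.
Adding 4 calendar days to 15 June 2024 gives 19 June 2024, which is the last day of the waiting period.
Adding 37 calendar days to 19 June 2024 gives 26 July 2024, which is the last day of the notice period.
The date termination becomes effective: counting 7 business days from Friday, 26 July 2024 (Jul 29, Jul 30, Jul 31, Aug 1, Aug 2, Aug 5, Aug 6, skipping weekends) reaches Tuesday, 6 August 2024.

6 August 2024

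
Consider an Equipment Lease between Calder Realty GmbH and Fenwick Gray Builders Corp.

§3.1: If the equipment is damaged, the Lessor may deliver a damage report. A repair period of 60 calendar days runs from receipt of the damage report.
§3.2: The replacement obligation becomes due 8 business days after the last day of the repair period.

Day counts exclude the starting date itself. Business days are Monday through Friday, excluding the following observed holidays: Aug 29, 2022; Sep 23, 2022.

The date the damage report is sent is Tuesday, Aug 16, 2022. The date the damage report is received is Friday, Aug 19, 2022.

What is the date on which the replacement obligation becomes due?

Oct 28, 2022

The last day of the repair period: 60 calendar days after Aug 19, 2022 is Oct 18, 2022.
The date on which the replacement obligation becomes due: counting 8 business days from Tuesday, Oct 18, 2022 (Oct 19, Oct 20, Oct 21, Oct 24, Oct 25, Oct 26, Oct 27, Oct 28, skipping weekends) reaches Friday, Oct 28, 2022.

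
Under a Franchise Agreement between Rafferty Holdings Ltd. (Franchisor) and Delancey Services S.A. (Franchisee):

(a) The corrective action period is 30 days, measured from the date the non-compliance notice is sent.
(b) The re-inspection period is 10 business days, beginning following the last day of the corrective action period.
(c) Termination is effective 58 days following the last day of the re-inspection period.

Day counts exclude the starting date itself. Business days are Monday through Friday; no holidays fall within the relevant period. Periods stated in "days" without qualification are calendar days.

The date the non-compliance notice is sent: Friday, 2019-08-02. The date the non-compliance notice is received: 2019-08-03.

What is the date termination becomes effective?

2019-11-10

Adding 30 calendar days to 2019-08-02 gives 2019-09-01, which is the last day of the corrective action period.
From Sunday, 2019-09-01, 10 business days (Sep 2, Sep 3, Sep 4, Sep 5, Sep 6, Sep 9, Sep 10, Sep 11, Sep 12, Sep 13, skipping weekends) brings us to Friday, 2019-09-13, which is the last day of the re-inspection period.
The date termination becomes effective: 2019-09-13 + 58 days = 2019-11-10.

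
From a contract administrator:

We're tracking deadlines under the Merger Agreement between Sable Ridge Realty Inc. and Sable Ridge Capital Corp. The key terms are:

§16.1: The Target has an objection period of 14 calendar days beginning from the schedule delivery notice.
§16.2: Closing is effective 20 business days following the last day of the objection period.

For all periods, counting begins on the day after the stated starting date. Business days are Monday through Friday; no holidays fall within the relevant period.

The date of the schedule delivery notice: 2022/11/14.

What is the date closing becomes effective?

2022/12/26

The last day of the objection period: 2022/11/14 + 14 days = 2022/11/28.
The date closing becomes effective: counting 20 business days from Monday, 2022/11/28 (Nov 29, Nov 30, Dec 1, Dec 2, …, Dec 22, Dec 23, Dec 26, skipping weekends) reaches Monday, 2022/12/26.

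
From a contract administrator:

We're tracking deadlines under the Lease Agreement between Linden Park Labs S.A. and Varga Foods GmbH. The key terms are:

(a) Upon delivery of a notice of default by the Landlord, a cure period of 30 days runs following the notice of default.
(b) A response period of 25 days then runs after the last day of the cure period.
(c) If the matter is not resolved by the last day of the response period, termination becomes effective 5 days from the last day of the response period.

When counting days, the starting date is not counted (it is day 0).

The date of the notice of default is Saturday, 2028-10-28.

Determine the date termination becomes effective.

The last day of the cure period: 30 calendar days after 2028-10-28 is 2028-11-27.
The last day of the response period: 2028-11-27 + 25 days = 2028-12-22.
The date termination becomes effective: 2028-12-22 + 5 days = 2028-12-27.

2028-12-27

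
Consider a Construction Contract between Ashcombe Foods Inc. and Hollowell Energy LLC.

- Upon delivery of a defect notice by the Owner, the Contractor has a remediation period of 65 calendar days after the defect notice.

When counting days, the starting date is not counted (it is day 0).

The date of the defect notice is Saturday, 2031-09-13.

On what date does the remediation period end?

2031-11-17

The last day of the remediation period: 2031-09-13 + 65 days = 2031-11-17.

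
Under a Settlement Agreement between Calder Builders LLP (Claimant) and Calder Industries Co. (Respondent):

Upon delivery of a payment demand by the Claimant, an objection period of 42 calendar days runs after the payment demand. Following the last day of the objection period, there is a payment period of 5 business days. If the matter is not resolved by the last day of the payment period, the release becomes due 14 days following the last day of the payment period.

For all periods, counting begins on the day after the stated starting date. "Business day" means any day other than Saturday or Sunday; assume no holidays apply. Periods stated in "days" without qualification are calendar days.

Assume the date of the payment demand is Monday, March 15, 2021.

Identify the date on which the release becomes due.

May 17, 2021

The last day of the objection period: March 15, 2021 + 42 days = April 26, 2021.
The last day of the payment period: 5 business days after Monday, April 26, 2021, skipping weekends — Apr 27, Apr 28, Apr 29, Apr 30, May 3 — lands on Monday, May 3, 2021.
The date on which the release becomes due: May 3, 2021 + 14 days = May 17, 2021.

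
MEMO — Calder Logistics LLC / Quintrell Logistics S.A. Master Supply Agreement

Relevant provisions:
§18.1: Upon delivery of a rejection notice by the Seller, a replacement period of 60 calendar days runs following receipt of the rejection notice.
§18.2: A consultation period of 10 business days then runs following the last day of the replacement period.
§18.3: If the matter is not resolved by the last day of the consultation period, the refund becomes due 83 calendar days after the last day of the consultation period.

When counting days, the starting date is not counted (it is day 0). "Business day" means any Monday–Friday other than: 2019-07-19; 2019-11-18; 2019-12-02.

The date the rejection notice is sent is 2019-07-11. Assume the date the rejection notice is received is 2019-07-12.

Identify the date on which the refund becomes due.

The last day of the replacement period: 60 calendar days after 2019-07-12 is 2019-09-10.
From Tuesday, 2019-09-10, 10 business days (Sep 11, Sep 12, Sep 13, Sep 16, Sep 17, Sep 18, Sep 19, Sep 20, Sep 23, Sep 24, skipping weekends) brings us to Tuesday, 2019-09-24, which is the last day of the consultation period.
Adding 83 calendar days to 2019-09-24 gives 2019-12-16, which is the date on which the refund becomes due.

2019-12-16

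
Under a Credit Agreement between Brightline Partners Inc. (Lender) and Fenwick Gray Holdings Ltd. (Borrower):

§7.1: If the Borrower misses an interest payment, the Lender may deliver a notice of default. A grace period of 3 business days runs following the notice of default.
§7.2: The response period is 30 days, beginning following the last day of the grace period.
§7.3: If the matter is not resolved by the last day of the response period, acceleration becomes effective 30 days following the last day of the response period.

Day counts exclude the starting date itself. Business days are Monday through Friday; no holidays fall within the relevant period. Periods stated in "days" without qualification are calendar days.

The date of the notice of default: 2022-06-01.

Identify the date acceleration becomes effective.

2022-08-05

The last day of the grace period: counting 3 business days from Wednesday, 2022-06-01 (Jun 2, Jun 3, Jun 6, skipping weekends) reaches Monday, 2022-06-06.
The last day of the response period: 2022-06-06 + 30 days = 2022-07-06.
The date acceleration becomes effective: 30 calendar days after 2022-07-06 is 2022-08-05.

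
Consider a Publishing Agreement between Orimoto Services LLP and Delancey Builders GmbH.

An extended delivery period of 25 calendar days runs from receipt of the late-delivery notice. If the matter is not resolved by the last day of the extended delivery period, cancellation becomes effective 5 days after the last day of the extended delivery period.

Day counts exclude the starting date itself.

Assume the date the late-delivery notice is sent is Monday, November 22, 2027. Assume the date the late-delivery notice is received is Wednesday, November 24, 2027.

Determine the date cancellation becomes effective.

December 24, 2027

Adding 25 calendar days to November 24, 2027 gives December 19, 2027, which is the last day of the extended delivery period.
The date cancellation becomes effective: December 19, 2027 + 5 days = December 24, 2027.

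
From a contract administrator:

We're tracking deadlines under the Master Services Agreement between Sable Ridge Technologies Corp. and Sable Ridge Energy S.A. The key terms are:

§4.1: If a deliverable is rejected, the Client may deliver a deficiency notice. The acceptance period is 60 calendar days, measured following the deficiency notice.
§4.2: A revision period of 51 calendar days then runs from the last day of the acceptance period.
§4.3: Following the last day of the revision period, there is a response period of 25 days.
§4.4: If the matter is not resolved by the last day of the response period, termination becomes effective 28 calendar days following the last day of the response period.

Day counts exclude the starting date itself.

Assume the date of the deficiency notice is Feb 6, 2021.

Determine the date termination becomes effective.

The last day of the acceptance period: Feb 6, 2021 + 60 days = Apr 7, 2021.
The last day of the revision period: 51 calendar days after Apr 7, 2021 is May 28, 2021.
The last day of the response period: 25 calendar days after May 28, 2021 is Jun 22, 2021.
The date termination becomes effective: 28 calendar days after Jun 22, 2021 is Jul 20, 2021.

Jul 20, 2021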